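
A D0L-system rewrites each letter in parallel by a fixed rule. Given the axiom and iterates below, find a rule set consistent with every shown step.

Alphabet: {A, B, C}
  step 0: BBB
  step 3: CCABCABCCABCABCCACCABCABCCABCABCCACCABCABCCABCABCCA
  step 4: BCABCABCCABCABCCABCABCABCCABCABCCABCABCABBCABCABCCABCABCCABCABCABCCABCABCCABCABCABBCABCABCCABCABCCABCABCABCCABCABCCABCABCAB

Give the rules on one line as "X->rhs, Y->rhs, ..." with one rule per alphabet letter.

  step 3 ⇒ step 4: CCABCABCCABCABCCACCABCABCCABCABCCACCABCABCCABCABCCA ⇒ BCA·BCA·B·CCA·BCA·B·CCA·BCA·BCA·B·CCA·BCA·B·CCA·BCA·BCA·B·BCA·BCA·B·CCA·BCA·B·CCA·BCA·BCA·B·CCA·BCA·B·CCA·BCA·BCA·B·BCA·BCA·B·CCA·BCA·B·CCA·BCA·BCA·B·CCA·BCA·B·CCA·BCA·BCA·B
    A ↦ B
    B ↦ CCA
    C ↦ BCA

A->B, B->CCA, C->BCA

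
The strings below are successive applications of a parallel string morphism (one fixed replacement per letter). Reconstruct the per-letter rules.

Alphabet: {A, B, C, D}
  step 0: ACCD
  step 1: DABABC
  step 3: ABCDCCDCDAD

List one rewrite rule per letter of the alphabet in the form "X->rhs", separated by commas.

A->D, B->AD, C->AB, D->C

  step 0 ⇒ step 1: ACCD ⇒ D·AB·AB·C
    A ↦ D
    C ↦ AB
    D ↦ C
    B ↦ AD  (constrained at step 1)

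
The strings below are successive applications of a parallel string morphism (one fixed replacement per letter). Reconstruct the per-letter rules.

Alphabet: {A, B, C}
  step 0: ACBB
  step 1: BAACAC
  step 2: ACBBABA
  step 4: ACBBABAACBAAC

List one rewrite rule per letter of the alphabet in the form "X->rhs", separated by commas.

A->B, B->AC, C->A

  step 1 ⇒ step 2: BAACAC ⇒ AC·B·B·A·B·A
    A ↦ B
    B ↦ AC
    C ↦ A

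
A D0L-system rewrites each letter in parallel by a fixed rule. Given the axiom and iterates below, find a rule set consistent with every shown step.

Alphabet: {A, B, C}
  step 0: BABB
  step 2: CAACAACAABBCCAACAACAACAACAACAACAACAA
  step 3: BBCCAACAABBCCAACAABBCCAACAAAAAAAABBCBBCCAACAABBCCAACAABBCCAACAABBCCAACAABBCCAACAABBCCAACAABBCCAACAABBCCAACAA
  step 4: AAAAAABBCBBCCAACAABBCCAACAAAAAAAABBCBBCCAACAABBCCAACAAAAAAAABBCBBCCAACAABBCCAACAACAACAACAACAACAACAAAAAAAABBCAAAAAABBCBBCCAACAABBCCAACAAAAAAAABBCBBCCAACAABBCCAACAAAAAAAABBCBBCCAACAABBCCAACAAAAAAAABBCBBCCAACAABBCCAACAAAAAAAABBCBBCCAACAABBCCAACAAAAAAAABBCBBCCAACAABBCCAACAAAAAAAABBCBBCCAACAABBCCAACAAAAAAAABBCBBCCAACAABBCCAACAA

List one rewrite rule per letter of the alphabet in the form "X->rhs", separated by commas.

A->CAA, B->AAA, C->BBC

  step 3 ⇒ step 4: BBCCAACAABBCCAACAABBCCAACAAAAAAAABBCBBCCAACAABBCCAACAABBCCAACAABBCCAACAABBCCAACAABBCCAACAABBCCAACAABBCCAACAA ⇒ AAA·AAA·BBC·BBC·CAA·CAA·BBC·CAA·CAA·AAA·AAA·BBC·BBC·CAA·CAA·BBC·CAA·CAA·AAA·AAA·BBC·BBC·CAA·CAA·BBC·CAA·CAA·CAA·CAA·CAA·CAA·CAA·CAA·AAA·AAA·BBC·AAA·AAA·BBC·BBC·CAA·CAA·BBC·CAA·CAA·AAA·AAA·BBC·BBC·CAA·CAA·BBC·CAA·CAA·AAA·AAA·BBC·BBC·CAA·CAA·BBC·CAA·CAA·AAA·AAA·BBC·BBC·CAA·CAA·BBC·CAA·CAA·AAA·AAA·BBC·BBC·CAA·CAA·BBC·CAA·CAA·AAA·AAA·BBC·BBC·CAA·CAA·BBC·CAA·CAA·AAA·AAA·BBC·BBC·CAA·CAA·BBC·CAA·CAA·AAA·AAA·BBC·BBC·CAA·CAA·BBC·CAA·CAA
    A ↦ CAA
    B ↦ AAA
    C ↦ BBC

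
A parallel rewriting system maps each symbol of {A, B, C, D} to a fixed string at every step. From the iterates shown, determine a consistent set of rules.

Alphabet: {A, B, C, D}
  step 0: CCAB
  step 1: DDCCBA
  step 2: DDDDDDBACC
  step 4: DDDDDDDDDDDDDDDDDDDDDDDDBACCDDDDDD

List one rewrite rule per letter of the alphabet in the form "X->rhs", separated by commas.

A->CC, B->BA, C->D, D->DD

  step 1 ⇒ step 2: DDCCBA ⇒ DD·DD·D·D·BA·CC
    A ↦ CC
    B ↦ BA
    C ↦ D
    D ↦ DD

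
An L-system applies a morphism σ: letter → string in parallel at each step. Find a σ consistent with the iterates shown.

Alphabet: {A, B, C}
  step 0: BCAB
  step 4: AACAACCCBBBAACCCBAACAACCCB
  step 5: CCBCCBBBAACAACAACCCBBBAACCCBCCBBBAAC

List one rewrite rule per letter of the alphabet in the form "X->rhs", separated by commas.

A->C, B->AAC, C->B

  step 4 ⇒ step 5: AACAACCCBBBAACCCBAACAACCCB ⇒ C·C·B·C·C·B·B·B·AAC·AAC·AAC·C·C·B·B·B·AAC·C·C·B·C·C·B·B·B·AAC
    A ↦ C
    B ↦ AAC
    C ↦ B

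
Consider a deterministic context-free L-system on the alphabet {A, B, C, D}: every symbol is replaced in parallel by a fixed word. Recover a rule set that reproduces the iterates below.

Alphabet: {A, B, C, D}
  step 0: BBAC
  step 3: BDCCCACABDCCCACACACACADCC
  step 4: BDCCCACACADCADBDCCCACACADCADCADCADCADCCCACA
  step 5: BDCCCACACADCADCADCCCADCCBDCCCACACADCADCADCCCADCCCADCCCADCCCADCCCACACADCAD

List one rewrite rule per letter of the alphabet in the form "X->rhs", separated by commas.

  step 4 ⇒ step 5: BDCCCACACADCADBDCCCACACADCADCADCADCADCCCACA ⇒ BD·CC·CA·CA·CA·D·CA·D·CA·D·CC·CA·D·CC·BD·CC·CA·CA·CA·D·CA·D·CA·D·CC·CA·D·CC·CA·D·CC·CA·D·CC·CA·D·CC·CA·CA·CA·D·CA·D
    A ↦ D
    B ↦ BD
    C ↦ CA
    D ↦ CC

A->D, B->BD, C->CA, D->CC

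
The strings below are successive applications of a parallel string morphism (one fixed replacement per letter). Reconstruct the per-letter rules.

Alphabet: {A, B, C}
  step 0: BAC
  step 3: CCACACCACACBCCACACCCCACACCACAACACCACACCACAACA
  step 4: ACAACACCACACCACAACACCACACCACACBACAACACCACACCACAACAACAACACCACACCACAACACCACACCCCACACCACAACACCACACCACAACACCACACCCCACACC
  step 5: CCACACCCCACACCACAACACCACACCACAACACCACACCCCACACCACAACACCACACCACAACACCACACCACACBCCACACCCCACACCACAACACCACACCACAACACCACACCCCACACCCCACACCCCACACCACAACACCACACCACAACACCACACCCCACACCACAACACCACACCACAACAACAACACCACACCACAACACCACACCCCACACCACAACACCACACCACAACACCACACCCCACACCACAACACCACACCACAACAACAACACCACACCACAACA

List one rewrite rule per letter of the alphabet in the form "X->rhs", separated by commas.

A->CC, B->CB, C->ACA

  step 4 ⇒ step 5: ACAACACCACACCACAACACCACACCACACBACAACACCACACCACAACAACAACACCACACCACAACACCACACCCCACACCACAACACCACACCACAACACCACACCCCACACC ⇒ CC·ACA·CC·CC·ACA·CC·ACA·ACA·CC·ACA·CC·ACA·ACA·CC·ACA·CC·CC·ACA·CC·ACA·ACA·CC·ACA·CC·ACA·ACA·CC·ACA·CC·ACA·CB·CC·ACA·CC·CC·ACA·CC·ACA·ACA·CC·ACA·CC·ACA·ACA·CC·ACA·CC·CC·ACA·CC·CC·ACA·CC·CC·ACA·CC·ACA·ACA·CC·ACA·CC·ACA·ACA·CC·ACA·CC·CC·ACA·CC·ACA·ACA·CC·ACA·CC·ACA·ACA·ACA·ACA·CC·ACA·CC·ACA·ACA·CC·ACA·CC·CC·ACA·CC·ACA·ACA·CC·ACA·CC·ACA·ACA·CC·ACA·CC·CC·ACA·CC·ACA·ACA·CC·ACA·CC·ACA·ACA·ACA·ACA·CC·ACA·CC·ACA·ACA
    A ↦ CC
    B ↦ CB
    C ↦ ACA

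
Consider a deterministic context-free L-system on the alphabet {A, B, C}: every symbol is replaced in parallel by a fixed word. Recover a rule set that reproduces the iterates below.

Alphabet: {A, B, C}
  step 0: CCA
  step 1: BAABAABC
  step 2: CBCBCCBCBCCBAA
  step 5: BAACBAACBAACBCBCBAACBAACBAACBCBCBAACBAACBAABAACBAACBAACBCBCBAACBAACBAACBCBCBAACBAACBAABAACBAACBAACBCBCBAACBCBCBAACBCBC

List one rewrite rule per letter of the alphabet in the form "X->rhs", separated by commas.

A->BC, B->C, C->BAA

  step 1 ⇒ step 2: BAABAABC ⇒ C·BC·BC·C·BC·BC·C·BAA
    A ↦ BC
    B ↦ C
    C ↦ BAA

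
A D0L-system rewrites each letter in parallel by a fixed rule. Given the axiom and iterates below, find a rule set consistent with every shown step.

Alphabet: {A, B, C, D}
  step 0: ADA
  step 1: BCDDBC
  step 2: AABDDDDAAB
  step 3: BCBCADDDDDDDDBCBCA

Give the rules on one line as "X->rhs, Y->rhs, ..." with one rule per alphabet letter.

A->BC, B->A, C->AB, D->DD

  step 2 ⇒ step 3: AABDDDDAAB ⇒ BC·BC·A·DD·DD·DD·DD·BC·BC·A
    A ↦ BC
    B ↦ A
    D ↦ DD
  step 1 ⇒ step 2: BCDDBC ⇒ A·AB·DD·DD·A·AB
    C ↦ AB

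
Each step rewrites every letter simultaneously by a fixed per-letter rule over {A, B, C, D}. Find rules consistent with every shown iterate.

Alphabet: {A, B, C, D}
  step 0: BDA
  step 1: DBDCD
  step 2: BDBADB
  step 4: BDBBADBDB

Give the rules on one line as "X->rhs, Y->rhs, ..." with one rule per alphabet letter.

A->DCD, B->D, C->AD, D->B

  step 1 ⇒ step 2: DBDCD ⇒ B·D·B·AD·B
    B ↦ D
    C ↦ AD
    D ↦ B
  step 0 ⇒ step 1: BDA ⇒ D·B·DCD
    A ↦ DCD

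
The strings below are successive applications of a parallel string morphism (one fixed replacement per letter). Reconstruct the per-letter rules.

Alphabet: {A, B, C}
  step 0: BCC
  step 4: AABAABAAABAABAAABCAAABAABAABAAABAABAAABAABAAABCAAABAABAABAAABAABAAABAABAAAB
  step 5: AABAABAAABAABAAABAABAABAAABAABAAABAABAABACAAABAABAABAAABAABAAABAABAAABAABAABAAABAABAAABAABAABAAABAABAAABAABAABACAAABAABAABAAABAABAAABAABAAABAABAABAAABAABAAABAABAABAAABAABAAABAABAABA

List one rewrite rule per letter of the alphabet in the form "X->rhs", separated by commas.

  step 4 ⇒ step 5: AABAABAAABAABAAABCAAABAABAABAAABAABAAABAABAAABCAAABAABAABAAABAABAAABAABAAAB ⇒ AAB·AAB·A·AAB·AAB·A·AAB·AAB·AAB·A·AAB·AAB·A·AAB·AAB·AAB·A·CA·AAB·AAB·AAB·A·AAB·AAB·A·AAB·AAB·A·AAB·AAB·AAB·A·AAB·AAB·A·AAB·AAB·AAB·A·AAB·AAB·A·AAB·AAB·AAB·A·CA·AAB·AAB·AAB·A·AAB·AAB·A·AAB·AAB·A·AAB·AAB·AAB·A·AAB·AAB·A·AAB·AAB·AAB·A·AAB·AAB·A·AAB·AAB·AAB·A
    A ↦ AAB
    B ↦ A
    C ↦ CA

A->AAB, B->A, C->CA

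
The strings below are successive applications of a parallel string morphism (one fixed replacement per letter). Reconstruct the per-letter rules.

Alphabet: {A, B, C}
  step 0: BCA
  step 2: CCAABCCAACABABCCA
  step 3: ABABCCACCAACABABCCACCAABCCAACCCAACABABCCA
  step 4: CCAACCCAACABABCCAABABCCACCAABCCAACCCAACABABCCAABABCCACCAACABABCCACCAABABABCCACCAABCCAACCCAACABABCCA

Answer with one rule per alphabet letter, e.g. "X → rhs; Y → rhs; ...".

A->CCA, B->AC, C->AB

  step 3 ⇒ step 4: ABABCCACCAACABABCCACCAABCCAACCCAACABABCCA ⇒ CCA·AC·CCA·AC·AB·AB·CCA·AB·AB·CCA·CCA·AB·CCA·AC·CCA·AC·AB·AB·CCA·AB·AB·CCA·CCA·AC·AB·AB·CCA·CCA·AB·AB·AB·CCA·CCA·AB·CCA·AC·CCA·AC·AB·AB·CCA
    A ↦ CCA
    B ↦ AC
    C ↦ AB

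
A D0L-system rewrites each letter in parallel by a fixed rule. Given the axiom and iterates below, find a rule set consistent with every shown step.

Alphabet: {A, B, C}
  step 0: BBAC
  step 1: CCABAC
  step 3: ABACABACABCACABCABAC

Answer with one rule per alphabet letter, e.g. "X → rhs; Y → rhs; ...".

  step 0 ⇒ step 1: BBAC ⇒ C·C·AB·AC
    A ↦ AB
    B ↦ C
    C ↦ AC

A->AB, B->C, C->AC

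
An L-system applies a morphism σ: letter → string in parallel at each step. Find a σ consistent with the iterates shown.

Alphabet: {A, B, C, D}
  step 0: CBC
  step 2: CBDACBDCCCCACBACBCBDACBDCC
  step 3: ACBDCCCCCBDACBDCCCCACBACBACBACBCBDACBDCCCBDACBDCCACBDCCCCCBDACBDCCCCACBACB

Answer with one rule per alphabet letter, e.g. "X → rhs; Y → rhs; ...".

A->CBD, B->DCC, C->ACB, D->CC

  step 2 ⇒ step 3: CBDACBDCCCCACBACBCBDACBDCC ⇒ ACB·DCC·CC·CBD·ACB·DCC·CC·ACB·ACB·ACB·ACB·CBD·ACB·DCC·CBD·ACB·DCC·ACB·DCC·CC·CBD·ACB·DCC·CC·ACB·ACB
    A ↦ CBD
    B ↦ DCC
    C ↦ ACB
    D ↦ CC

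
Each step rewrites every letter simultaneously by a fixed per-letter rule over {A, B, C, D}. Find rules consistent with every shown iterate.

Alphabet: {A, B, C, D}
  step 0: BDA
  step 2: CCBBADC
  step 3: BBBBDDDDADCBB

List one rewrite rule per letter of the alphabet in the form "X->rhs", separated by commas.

  step 2 ⇒ step 3: CCBBADC ⇒ BB·BB·DD·DD·AD·C·BB
    A ↦ AD
    B ↦ DD
    C ↦ BB
    D ↦ C

A->AD, B->DD, C->BB, D->C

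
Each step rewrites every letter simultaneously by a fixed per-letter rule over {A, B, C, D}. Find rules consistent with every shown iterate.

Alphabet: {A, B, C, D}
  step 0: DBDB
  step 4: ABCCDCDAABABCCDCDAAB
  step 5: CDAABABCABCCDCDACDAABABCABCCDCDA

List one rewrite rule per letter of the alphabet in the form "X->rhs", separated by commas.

A->CD, B->A, C->AB, D->C

  step 4 ⇒ step 5: ABCCDCDAABABCCDCDAAB ⇒ CD·A·AB·AB·C·AB·C·CD·CD·A·CD·A·AB·AB·C·AB·C·CD·CD·A
    A ↦ CD
    B ↦ A
    C ↦ AB
    D ↦ C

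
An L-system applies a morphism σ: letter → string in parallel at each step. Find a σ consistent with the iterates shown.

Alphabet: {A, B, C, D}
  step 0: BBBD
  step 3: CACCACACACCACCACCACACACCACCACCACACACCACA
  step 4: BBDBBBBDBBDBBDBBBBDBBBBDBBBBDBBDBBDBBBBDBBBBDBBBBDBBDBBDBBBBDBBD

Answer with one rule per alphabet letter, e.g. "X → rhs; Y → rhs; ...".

  step 3 ⇒ step 4: CACCACACACCACCACCACACACCACCACCACACACCACA ⇒ BB·D·BB·BB·D·BB·D·BB·D·BB·BB·D·BB·BB·D·BB·BB·D·BB·D·BB·D·BB·BB·D·BB·BB·D·BB·BB·D·BB·D·BB·D·BB·BB·D·BB·D
    A ↦ D
    C ↦ BB
    B ↦ CAC  (constrained at step 0)
    D ↦ A  (constrained at step 0)

A->D, B->CAC, C->BB, D->A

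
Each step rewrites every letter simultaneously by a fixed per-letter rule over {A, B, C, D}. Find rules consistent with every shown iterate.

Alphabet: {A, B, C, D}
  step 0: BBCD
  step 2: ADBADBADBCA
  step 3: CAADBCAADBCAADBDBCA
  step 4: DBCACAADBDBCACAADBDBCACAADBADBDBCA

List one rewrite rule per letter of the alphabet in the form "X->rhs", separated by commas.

A->CA, B->DB, C->DB, D->A

  step 3 ⇒ step 4: CAADBCAADBCAADBDBCA ⇒ DB·CA·CA·A·DB·DB·CA·CA·A·DB·DB·CA·CA·A·DB·A·DB·DB·CA
    A ↦ CA
    B ↦ DB
    C ↦ DB
    D ↦ A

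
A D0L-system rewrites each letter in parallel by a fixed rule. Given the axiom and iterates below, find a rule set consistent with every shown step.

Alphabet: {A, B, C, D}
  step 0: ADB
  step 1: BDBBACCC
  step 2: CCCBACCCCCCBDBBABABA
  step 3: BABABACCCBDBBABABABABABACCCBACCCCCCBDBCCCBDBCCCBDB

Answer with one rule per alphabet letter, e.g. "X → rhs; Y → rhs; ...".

A->BDB, B->CCC, C->BA, D->BA

  step 2 ⇒ step 3: CCCBACCCCCCBDBBABABA ⇒ BA·BA·BA·CCC·BDB·BA·BA·BA·BA·BA·BA·CCC·BA·CCC·CCC·BDB·CCC·BDB·CCC·BDB
    A ↦ BDB
    B ↦ CCC
    C ↦ BA
    D ↦ BA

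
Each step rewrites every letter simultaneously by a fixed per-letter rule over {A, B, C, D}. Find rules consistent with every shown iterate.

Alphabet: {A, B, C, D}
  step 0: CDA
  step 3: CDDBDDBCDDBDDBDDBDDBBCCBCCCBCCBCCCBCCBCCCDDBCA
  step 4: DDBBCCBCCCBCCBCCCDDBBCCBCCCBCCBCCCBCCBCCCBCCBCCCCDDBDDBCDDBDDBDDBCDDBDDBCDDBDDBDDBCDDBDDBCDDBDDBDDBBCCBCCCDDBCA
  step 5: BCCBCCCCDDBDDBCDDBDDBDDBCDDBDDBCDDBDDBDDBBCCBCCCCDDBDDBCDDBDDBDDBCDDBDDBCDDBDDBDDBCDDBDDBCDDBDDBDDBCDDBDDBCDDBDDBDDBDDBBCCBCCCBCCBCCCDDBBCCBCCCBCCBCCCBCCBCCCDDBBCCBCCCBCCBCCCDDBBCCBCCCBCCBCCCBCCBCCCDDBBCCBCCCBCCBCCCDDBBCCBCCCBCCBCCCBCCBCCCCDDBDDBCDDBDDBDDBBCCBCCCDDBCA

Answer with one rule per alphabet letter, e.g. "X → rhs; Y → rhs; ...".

  step 4 ⇒ step 5: DDBBCCBCCCBCCBCCCDDBBCCBCCCBCCBCCCBCCBCCCBCCBCCCCDDBDDBCDDBDDBDDBCDDBDDBCDDBDDBDDBCDDBDDBCDDBDDBDDBBCCBCCCDDBCA ⇒ BCC·BCC·C·C·DDB·DDB·C·DDB·DDB·DDB·C·DDB·DDB·C·DDB·DDB·DDB·BCC·BCC·C·C·DDB·DDB·C·DDB·DDB·DDB·C·DDB·DDB·C·DDB·DDB·DDB·C·DDB·DDB·C·DDB·DDB·DDB·C·DDB·DDB·C·DDB·DDB·DDB·DDB·BCC·BCC·C·BCC·BCC·C·DDB·BCC·BCC·C·BCC·BCC·C·BCC·BCC·C·DDB·BCC·BCC·C·BCC·BCC·C·DDB·BCC·BCC·C·BCC·BCC·C·BCC·BCC·C·DDB·BCC·BCC·C·BCC·BCC·C·DDB·BCC·BCC·C·BCC·BCC·C·BCC·BCC·C·C·DDB·DDB·C·DDB·DDB·DDB·BCC·BCC·C·DDB·CA
    A ↦ CA
    B ↦ C
    C ↦ DDB
    D ↦ BCC

A->CA, B->C, C->DDB, D->BCC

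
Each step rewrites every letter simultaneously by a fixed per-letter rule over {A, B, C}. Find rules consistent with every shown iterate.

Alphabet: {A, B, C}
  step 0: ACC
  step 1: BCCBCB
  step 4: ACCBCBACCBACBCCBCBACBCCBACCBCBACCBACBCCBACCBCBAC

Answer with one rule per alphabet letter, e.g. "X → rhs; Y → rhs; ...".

  step 0 ⇒ step 1: ACC ⇒ BC·CB·CB
    A ↦ BC
    C ↦ CB
    B ↦ AC  (constrained at step 1)

A->BC, B->AC, C->CB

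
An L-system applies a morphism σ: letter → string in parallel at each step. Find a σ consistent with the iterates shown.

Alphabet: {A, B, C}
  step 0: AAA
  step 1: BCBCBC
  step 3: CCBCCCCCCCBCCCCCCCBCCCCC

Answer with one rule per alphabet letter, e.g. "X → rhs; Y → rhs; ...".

  step 0 ⇒ step 1: AAA ⇒ BC·BC·BC
    A ↦ BC
    B ↦ CA  (constrained at step 1)
    C ↦ CC  (constrained at step 1)

A->BC, B->CA, C->CC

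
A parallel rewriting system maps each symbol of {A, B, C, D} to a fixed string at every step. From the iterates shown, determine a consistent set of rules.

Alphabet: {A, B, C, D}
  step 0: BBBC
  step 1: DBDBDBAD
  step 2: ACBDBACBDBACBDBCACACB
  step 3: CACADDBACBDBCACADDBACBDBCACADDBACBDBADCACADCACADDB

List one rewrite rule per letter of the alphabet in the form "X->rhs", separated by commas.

  step 2 ⇒ step 3: ACBDBACBDBACBDBCACACB ⇒ CAC·AD·DB·ACB·DB·CAC·AD·DB·ACB·DB·CAC·AD·DB·ACB·DB·AD·CAC·AD·CAC·AD·DB
    A ↦ CAC
    B ↦ DB
    C ↦ AD
    D ↦ ACB

A->CAC, B->DB, C->AD, D->ACB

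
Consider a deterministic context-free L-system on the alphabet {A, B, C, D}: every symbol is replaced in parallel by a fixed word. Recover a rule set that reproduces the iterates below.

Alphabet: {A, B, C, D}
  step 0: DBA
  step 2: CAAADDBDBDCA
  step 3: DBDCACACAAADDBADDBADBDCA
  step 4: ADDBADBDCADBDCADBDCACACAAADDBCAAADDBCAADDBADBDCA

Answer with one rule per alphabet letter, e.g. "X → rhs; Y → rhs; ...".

  step 3 ⇒ step 4: DBDCACACAAADDBADDBADBDCA ⇒ A·DDB·A·DBD·CA·DBD·CA·DBD·CA·CA·CA·A·A·DDB·CA·A·A·DDB·CA·A·DDB·A·DBD·CA
    A ↦ CA
    B ↦ DDB
    C ↦ DBD
    D ↦ A

A->CA, B->DDB, C->DBD, D->A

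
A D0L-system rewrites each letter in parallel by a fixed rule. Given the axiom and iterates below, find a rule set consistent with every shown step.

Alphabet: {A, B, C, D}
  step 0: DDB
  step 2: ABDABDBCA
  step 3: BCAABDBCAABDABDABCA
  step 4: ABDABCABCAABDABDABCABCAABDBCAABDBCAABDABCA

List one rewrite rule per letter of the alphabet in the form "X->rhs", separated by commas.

  step 3 ⇒ step 4: BCAABDBCAABDABDABCA ⇒ A·BDA·BCA·BCA·A·BD·A·BDA·BCA·BCA·A·BD·BCA·A·BD·BCA·A·BDA·BCA
    A ↦ BCA
    B ↦ A
    C ↦ BDA
    D ↦ BD

A->BCA, B->A, C->BDA, D->BD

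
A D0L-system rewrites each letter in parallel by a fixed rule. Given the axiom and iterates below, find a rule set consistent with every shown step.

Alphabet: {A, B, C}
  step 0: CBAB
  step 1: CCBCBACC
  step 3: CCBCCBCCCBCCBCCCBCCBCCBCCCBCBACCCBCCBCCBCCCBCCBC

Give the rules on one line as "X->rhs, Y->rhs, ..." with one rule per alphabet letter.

A->BAC, B->C, C->CCB

  step 0 ⇒ step 1: CBAB ⇒ CCB·C·BAC·C
    A ↦ BAC
    B ↦ C
    C ↦ CCB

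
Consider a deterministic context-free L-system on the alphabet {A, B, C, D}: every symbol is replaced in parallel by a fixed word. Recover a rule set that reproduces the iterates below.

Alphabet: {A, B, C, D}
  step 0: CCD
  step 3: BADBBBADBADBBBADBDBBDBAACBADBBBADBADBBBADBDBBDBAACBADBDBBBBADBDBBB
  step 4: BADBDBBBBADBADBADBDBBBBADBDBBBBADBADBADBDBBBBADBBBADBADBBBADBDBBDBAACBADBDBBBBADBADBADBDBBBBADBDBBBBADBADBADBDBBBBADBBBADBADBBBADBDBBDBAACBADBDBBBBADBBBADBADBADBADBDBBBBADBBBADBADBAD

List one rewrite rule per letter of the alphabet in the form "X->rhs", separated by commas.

A->BDB, B->BAD, C->AAC, D->BB

  step 3 ⇒ step 4: BADBBBADBADBBBADBDBBDBAACBADBBBADBADBBBADBDBBDBAACBADBDBBBBADBDBBB ⇒ BAD·BDB·BB·BAD·BAD·BAD·BDB·BB·BAD·BDB·BB·BAD·BAD·BAD·BDB·BB·BAD·BB·BAD·BAD·BB·BAD·BDB·BDB·AAC·BAD·BDB·BB·BAD·BAD·BAD·BDB·BB·BAD·BDB·BB·BAD·BAD·BAD·BDB·BB·BAD·BB·BAD·BAD·BB·BAD·BDB·BDB·AAC·BAD·BDB·BB·BAD·BB·BAD·BAD·BAD·BAD·BDB·BB·BAD·BB·BAD·BAD·BAD
    A ↦ BDB
    B ↦ BAD
    C ↦ AAC
    D ↦ BB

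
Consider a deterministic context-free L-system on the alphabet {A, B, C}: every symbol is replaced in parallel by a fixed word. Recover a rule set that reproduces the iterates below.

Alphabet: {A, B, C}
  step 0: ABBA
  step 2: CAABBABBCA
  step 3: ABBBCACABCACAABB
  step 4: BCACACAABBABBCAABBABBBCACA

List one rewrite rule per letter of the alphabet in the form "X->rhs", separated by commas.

A->B, B->CA, C->AB

  step 3 ⇒ step 4: ABBBCACABCACAABB ⇒ B·CA·CA·CA·AB·B·AB·B·CA·AB·B·AB·B·B·CA·CA
    A ↦ B
    B ↦ CA
    C ↦ AB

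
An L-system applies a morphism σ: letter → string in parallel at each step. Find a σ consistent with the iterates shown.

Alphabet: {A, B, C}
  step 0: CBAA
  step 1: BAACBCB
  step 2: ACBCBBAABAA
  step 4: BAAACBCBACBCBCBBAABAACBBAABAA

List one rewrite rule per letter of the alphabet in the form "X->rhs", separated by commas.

A->CB, B->A, C->BA

  step 1 ⇒ step 2: BAACBCB ⇒ A·CB·CB·BA·A·BA·A
    A ↦ CB
    B ↦ A
    C ↦ BA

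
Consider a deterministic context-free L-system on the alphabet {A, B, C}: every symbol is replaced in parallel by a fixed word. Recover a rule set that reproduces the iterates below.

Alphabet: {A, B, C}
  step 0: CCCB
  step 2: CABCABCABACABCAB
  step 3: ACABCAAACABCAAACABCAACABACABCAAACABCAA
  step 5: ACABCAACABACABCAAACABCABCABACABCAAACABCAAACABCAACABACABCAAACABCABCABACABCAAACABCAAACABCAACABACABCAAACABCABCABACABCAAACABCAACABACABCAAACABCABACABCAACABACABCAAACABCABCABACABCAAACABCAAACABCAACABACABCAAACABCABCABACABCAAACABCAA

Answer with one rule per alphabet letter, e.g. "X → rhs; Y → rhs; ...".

A->CAB, B->CAA, C->A

  step 2 ⇒ step 3: CABCABCABACABCAB ⇒ A·CAB·CAA·A·CAB·CAA·A·CAB·CAA·CAB·A·CAB·CAA·A·CAB·CAA
    A ↦ CAB
    B ↦ CAA
    C ↦ A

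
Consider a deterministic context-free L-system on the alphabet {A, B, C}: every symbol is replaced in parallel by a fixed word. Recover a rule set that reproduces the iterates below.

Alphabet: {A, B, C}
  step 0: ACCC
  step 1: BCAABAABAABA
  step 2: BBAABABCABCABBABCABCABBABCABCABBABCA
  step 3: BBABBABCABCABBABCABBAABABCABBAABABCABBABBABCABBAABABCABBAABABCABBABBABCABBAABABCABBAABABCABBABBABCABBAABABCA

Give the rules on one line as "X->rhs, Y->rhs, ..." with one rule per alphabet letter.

A->BCA, B->BBA, C->ABA

  step 2 ⇒ step 3: BBAABABCABCABBABCABCABBABCABCABBABCA ⇒ BBA·BBA·BCA·BCA·BBA·BCA·BBA·ABA·BCA·BBA·ABA·BCA·BBA·BBA·BCA·BBA·ABA·BCA·BBA·ABA·BCA·BBA·BBA·BCA·BBA·ABA·BCA·BBA·ABA·BCA·BBA·BBA·BCA·BBA·ABA·BCA
    A ↦ BCA
    B ↦ BBA
    C ↦ ABA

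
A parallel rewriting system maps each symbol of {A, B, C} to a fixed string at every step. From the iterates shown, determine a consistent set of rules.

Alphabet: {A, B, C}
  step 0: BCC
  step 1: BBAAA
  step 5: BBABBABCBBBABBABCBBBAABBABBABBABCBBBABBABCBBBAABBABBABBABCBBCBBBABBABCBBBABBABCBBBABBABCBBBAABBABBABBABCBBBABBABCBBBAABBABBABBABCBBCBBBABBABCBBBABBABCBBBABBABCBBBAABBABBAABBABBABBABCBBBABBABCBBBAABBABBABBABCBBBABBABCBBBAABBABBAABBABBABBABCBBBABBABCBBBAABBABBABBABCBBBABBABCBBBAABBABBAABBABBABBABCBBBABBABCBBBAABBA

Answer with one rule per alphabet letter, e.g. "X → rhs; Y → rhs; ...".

A->BCB, B->BBA, C->A

  step 0 ⇒ step 1: BCC ⇒ BBA·A·A
    B ↦ BBA
    C ↦ A
    A ↦ BCB  (constrained at step 1)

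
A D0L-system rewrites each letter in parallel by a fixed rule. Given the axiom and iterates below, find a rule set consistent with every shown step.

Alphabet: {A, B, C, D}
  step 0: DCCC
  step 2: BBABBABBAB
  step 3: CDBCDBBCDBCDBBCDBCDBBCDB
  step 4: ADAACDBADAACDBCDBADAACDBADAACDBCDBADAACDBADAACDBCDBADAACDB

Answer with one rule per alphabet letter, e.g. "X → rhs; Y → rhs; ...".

A->B, B->CDB, C->ADA, D->A

  step 3 ⇒ step 4: CDBCDBBCDBCDBBCDBCDBBCDB ⇒ ADA·A·CDB·ADA·A·CDB·CDB·ADA·A·CDB·ADA·A·CDB·CDB·ADA·A·CDB·ADA·A·CDB·CDB·ADA·A·CDB
    B ↦ CDB
    C ↦ ADA
    D ↦ A
  step 2 ⇒ step 3: BBABBABBAB ⇒ CDB·CDB·B·CDB·CDB·B·CDB·CDB·B·CDB
    A ↦ B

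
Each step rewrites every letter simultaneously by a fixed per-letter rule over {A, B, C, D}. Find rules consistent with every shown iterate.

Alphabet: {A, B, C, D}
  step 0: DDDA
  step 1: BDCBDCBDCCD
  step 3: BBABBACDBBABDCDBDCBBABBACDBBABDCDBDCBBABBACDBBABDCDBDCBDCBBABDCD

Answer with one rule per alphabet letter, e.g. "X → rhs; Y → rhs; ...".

  step 0 ⇒ step 1: DDDA ⇒ BDC·BDC·BDC·CD
    A ↦ CD
    D ↦ BDC
    B ↦ BBA  (constrained at step 1)
    C ↦ D  (constrained at step 1)

A->CD, B->BBA, C->D, D->BDC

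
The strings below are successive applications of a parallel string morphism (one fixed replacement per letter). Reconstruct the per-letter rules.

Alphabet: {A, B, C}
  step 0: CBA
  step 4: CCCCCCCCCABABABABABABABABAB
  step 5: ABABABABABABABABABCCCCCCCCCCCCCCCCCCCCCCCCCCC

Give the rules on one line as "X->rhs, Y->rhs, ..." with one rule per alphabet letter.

  step 4 ⇒ step 5: CCCCCCCCCABABABABABABABABAB ⇒ AB·AB·AB·AB·AB·AB·AB·AB·AB·CC·C·CC·C·CC·C·CC·C·CC·C·CC·C·CC·C·CC·C·CC·C
    A ↦ CC
    B ↦ C
    C ↦ AB

A->CC, B->C, C->AB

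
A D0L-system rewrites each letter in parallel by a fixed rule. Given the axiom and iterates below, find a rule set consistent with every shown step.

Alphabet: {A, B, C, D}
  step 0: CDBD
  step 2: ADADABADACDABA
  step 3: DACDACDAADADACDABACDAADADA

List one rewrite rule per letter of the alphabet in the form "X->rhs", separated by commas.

  step 2 ⇒ step 3: ADADABADACDABA ⇒ DA·C·DA·C·DA·ADA·DA·C·DA·BA·C·DA·ADA·DA
    A ↦ DA
    B ↦ ADA
    C ↦ BA
    D ↦ C

A->DA, B->ADA, C->BA, D->C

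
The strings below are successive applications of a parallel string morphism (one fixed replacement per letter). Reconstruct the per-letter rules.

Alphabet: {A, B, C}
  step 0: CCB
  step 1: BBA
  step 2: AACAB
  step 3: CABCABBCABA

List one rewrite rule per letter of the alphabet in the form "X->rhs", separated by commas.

  step 2 ⇒ step 3: AACAB ⇒ CAB·CAB·B·CAB·A
    A ↦ CAB
    B ↦ A
    C ↦ B

A->CAB, B->A, C->B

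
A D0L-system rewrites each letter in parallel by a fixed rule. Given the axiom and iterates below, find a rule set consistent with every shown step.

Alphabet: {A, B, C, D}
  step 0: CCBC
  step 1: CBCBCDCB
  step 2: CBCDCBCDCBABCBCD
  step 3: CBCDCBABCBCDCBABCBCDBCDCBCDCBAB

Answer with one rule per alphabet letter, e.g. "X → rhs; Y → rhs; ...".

A->B, B->CD, C->CB, D->AB

  step 2 ⇒ step 3: CBCDCBCDCBABCBCD ⇒ CB·CD·CB·AB·CB·CD·CB·AB·CB·CD·B·CD·CB·CD·CB·AB
    A ↦ B
    B ↦ CD
    C ↦ CB
    D ↦ AB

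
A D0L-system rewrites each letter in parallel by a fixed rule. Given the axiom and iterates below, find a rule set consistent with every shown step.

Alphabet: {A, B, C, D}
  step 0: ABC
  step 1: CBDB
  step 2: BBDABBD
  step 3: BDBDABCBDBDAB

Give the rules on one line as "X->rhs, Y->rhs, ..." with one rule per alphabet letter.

A->C, B->BD, C->B, D->AB

  step 2 ⇒ step 3: BBDABBD ⇒ BD·BD·AB·C·BD·BD·AB
    A ↦ C
    B ↦ BD
    D ↦ AB
  step 0 ⇒ step 1: ABC ⇒ C·BD·B
    C ↦ B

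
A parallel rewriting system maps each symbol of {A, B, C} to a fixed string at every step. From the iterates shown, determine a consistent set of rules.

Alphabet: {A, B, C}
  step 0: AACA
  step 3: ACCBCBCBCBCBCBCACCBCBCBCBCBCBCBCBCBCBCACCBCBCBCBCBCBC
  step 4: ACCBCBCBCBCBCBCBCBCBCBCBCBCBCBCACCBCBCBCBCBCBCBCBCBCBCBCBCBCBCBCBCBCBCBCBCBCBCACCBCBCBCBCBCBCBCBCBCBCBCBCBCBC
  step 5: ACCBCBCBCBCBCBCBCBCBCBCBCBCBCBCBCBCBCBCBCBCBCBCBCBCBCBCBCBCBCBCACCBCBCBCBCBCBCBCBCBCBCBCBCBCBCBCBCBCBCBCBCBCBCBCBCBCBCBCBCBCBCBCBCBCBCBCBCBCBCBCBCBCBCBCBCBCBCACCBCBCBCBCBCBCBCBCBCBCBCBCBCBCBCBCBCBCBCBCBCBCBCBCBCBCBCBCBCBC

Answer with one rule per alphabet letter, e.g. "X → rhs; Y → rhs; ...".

A->ACC, B->BC, C->BC

  step 4 ⇒ step 5: ACCBCBCBCBCBCBCBCBCBCBCBCBCBCBCACCBCBCBCBCBCBCBCBCBCBCBCBCBCBCBCBCBCBCBCBCBCBCACCBCBCBCBCBCBCBCBCBCBCBCBCBCBC ⇒ ACC·BC·BC·BC·BC·BC·BC·BC·BC·BC·BC·BC·BC·BC·BC·BC·BC·BC·BC·BC·BC·BC·BC·BC·BC·BC·BC·BC·BC·BC·BC·ACC·BC·BC·BC·BC·BC·BC·BC·BC·BC·BC·BC·BC·BC·BC·BC·BC·BC·BC·BC·BC·BC·BC·BC·BC·BC·BC·BC·BC·BC·BC·BC·BC·BC·BC·BC·BC·BC·BC·BC·BC·BC·BC·BC·BC·BC·BC·ACC·BC·BC·BC·BC·BC·BC·BC·BC·BC·BC·BC·BC·BC·BC·BC·BC·BC·BC·BC·BC·BC·BC·BC·BC·BC·BC·BC·BC·BC·BC
    A ↦ ACC
    B ↦ BC
    C ↦ BC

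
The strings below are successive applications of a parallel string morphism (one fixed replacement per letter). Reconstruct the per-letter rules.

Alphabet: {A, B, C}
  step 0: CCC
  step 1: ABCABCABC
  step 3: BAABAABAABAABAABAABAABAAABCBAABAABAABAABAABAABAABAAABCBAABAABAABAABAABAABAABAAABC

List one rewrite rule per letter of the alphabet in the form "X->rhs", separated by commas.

A->BAA, B->BAA, C->ABC

  step 0 ⇒ step 1: CCC ⇒ ABC·ABC·ABC
    C ↦ ABC
    A ↦ BAA  (constrained at step 1)
    B ↦ BAA  (constrained at step 1)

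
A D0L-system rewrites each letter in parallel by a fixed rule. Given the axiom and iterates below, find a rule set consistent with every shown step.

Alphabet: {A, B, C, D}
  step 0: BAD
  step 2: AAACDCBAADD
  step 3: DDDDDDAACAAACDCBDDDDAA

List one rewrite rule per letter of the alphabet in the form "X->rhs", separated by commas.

A->DD, B->DCB, C->AAC, D->A

  step 2 ⇒ step 3: AAACDCBAADD ⇒ DD·DD·DD·AAC·A·AAC·DCB·DD·DD·A·A
    A ↦ DD
    B ↦ DCB
    C ↦ AAC
    D ↦ A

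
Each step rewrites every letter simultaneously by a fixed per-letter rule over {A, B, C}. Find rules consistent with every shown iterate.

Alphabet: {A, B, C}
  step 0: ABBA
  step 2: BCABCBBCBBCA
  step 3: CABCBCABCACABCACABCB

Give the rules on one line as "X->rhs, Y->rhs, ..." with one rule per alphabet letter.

A->CB, B->CA, C->B

  step 2 ⇒ step 3: BCABCBBCBBCA ⇒ CA·B·CB·CA·B·CA·CA·B·CA·CA·B·CB
    A ↦ CB
    B ↦ CA
    C ↦ B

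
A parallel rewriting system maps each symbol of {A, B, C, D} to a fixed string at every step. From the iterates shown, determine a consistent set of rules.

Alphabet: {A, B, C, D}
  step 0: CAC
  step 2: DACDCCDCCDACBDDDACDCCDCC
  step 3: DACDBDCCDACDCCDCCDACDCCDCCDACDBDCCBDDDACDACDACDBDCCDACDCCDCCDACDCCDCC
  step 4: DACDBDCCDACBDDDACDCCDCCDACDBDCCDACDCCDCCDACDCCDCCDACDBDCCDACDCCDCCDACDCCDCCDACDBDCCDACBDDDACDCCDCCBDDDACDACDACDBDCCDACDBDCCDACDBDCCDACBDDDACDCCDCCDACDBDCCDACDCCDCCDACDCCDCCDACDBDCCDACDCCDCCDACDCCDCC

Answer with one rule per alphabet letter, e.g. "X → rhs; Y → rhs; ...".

  step 3 ⇒ step 4: DACDBDCCDACDCCDCCDACDCCDCCDACDBDCCBDDDACDACDACDBDCCDACDCCDCCDACDCCDCC ⇒ DAC·DB·DCC·DAC·BDD·DAC·DCC·DCC·DAC·DB·DCC·DAC·DCC·DCC·DAC·DCC·DCC·DAC·DB·DCC·DAC·DCC·DCC·DAC·DCC·DCC·DAC·DB·DCC·DAC·BDD·DAC·DCC·DCC·BDD·DAC·DAC·DAC·DB·DCC·DAC·DB·DCC·DAC·DB·DCC·DAC·BDD·DAC·DCC·DCC·DAC·DB·DCC·DAC·DCC·DCC·DAC·DCC·DCC·DAC·DB·DCC·DAC·DCC·DCC·DAC·DCC·DCC
    A ↦ DB
    B ↦ BDD
    C ↦ DCC
    D ↦ DAC

A->DB, B->BDD, C->DCC, D->DAC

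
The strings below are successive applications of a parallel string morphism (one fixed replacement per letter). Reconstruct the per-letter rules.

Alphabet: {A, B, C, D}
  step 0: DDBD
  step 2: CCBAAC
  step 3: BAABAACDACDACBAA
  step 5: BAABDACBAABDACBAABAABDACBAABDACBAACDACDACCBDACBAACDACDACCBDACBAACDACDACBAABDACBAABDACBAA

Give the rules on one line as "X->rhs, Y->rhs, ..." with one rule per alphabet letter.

A->DAC, B->C, C->BAA, D->B

  step 2 ⇒ step 3: CCBAAC ⇒ BAA·BAA·C·DAC·DAC·BAA
    A ↦ DAC
    B ↦ C
    C ↦ BAA
    D ↦ B  (constrained at step 0)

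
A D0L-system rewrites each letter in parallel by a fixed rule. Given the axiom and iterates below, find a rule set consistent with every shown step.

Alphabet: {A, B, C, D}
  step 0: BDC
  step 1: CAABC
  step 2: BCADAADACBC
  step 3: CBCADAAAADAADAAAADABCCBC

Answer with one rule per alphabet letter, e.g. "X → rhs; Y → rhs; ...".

A->ADA, B->C, C->BC, D->AA

  step 2 ⇒ step 3: BCADAADACBC ⇒ C·BC·ADA·AA·ADA·ADA·AA·ADA·BC·C·BC
    A ↦ ADA
    B ↦ C
    C ↦ BC
    D ↦ AA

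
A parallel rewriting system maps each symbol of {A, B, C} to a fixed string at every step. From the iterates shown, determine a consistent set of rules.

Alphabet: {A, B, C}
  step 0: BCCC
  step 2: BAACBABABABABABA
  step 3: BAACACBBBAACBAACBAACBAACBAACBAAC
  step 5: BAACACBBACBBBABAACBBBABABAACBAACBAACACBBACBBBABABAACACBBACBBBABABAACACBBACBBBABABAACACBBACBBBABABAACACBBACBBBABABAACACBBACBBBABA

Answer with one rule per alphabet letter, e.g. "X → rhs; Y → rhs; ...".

  step 2 ⇒ step 3: BAACBABABABABABA ⇒ BA·AC·AC·BB·BA·AC·BA·AC·BA·AC·BA·AC·BA·AC·BA·AC
    A ↦ AC
    B ↦ BA
    C ↦ BB

A->AC, B->BA, C->BB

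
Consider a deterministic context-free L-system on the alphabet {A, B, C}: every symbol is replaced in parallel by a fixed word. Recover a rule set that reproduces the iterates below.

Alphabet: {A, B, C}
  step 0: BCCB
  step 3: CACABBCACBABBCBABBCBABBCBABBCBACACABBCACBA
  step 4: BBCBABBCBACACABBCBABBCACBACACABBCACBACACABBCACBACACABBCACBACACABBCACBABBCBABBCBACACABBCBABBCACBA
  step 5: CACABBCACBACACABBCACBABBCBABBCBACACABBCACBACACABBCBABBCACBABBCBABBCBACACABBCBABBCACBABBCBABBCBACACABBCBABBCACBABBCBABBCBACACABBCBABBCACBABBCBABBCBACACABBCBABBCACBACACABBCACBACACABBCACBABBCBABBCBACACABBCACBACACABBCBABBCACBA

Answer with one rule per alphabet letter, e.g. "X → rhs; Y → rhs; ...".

A->CBA, B->CA, C->BB

  step 4 ⇒ step 5: BBCBABBCBACACABBCBABBCACBACACABBCACBACACABBCACBACACABBCACBACACABBCACBABBCBABBCBACACABBCBABBCACBA ⇒ CA·CA·BB·CA·CBA·CA·CA·BB·CA·CBA·BB·CBA·BB·CBA·CA·CA·BB·CA·CBA·CA·CA·BB·CBA·BB·CA·CBA·BB·CBA·BB·CBA·CA·CA·BB·CBA·BB·CA·CBA·BB·CBA·BB·CBA·CA·CA·BB·CBA·BB·CA·CBA·BB·CBA·BB·CBA·CA·CA·BB·CBA·BB·CA·CBA·BB·CBA·BB·CBA·CA·CA·BB·CBA·BB·CA·CBA·CA·CA·BB·CA·CBA·CA·CA·BB·CA·CBA·BB·CBA·BB·CBA·CA·CA·BB·CA·CBA·CA·CA·BB·CBA·BB·CA·CBA
    A ↦ CBA
    B ↦ CA
    C ↦ BB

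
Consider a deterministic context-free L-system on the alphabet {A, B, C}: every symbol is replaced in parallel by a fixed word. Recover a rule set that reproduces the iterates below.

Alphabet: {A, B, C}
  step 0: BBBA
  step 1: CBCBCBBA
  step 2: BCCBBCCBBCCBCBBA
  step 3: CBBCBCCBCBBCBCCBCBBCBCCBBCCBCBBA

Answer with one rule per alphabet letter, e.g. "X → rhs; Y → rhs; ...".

A->BA, B->CB, C->BC

  step 2 ⇒ step 3: BCCBBCCBBCCBCBBA ⇒ CB·BC·BC·CB·CB·BC·BC·CB·CB·BC·BC·CB·BC·CB·CB·BA
    A ↦ BA
    B ↦ CB
    C ↦ BC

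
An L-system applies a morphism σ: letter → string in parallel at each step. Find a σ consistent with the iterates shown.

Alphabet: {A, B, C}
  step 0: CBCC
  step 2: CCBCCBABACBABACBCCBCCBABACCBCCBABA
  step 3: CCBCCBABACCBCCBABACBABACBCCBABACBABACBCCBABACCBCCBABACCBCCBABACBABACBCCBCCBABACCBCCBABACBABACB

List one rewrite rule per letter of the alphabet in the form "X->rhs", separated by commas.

A->CB, B->ABA, C->CCB

  step 2 ⇒ step 3: CCBCCBABACBABACBCCBCCBABACCBCCBABA ⇒ CCB·CCB·ABA·CCB·CCB·ABA·CB·ABA·CB·CCB·ABA·CB·ABA·CB·CCB·ABA·CCB·CCB·ABA·CCB·CCB·ABA·CB·ABA·CB·CCB·CCB·ABA·CCB·CCB·ABA·CB·ABA·CB
    A ↦ CB
    B ↦ ABA
    C ↦ CCB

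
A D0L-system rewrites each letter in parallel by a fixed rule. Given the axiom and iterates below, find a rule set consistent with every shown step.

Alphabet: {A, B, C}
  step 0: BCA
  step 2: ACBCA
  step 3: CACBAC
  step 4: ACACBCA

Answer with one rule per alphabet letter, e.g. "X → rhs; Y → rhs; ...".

A->C, B->CB, C->A

  step 3 ⇒ step 4: CACBAC ⇒ A·C·A·CB·C·A
    A ↦ C
    B ↦ CB
    C ↦ A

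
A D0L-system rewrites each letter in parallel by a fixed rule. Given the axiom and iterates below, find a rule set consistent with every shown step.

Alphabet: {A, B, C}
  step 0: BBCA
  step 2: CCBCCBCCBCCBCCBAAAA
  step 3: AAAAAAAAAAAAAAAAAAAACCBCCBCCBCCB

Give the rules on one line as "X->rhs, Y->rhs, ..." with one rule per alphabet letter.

A->CCB, B->AA, C->A

  step 2 ⇒ step 3: CCBCCBCCBCCBCCBAAAA ⇒ A·A·AA·A·A·AA·A·A·AA·A·A·AA·A·A·AA·CCB·CCB·CCB·CCB
    A ↦ CCB
    B ↦ AA
    C ↦ A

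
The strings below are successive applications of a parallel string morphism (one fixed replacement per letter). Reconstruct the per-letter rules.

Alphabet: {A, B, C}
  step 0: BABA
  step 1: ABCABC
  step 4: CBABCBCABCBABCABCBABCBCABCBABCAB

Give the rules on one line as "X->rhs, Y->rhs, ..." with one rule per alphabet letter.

A->C, B->AB, C->CB

  step 0 ⇒ step 1: BABA ⇒ AB·C·AB·C
    A ↦ C
    B ↦ AB
    C ↦ CB  (constrained at step 1)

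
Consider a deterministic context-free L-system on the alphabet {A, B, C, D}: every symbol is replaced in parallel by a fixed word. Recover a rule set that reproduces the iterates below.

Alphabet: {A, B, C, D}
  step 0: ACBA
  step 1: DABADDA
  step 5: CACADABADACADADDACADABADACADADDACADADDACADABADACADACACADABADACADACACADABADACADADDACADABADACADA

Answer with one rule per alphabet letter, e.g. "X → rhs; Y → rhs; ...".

  step 0 ⇒ step 1: ACBA ⇒ DA·BA·D·DA
    A ↦ DA
    B ↦ D
    C ↦ BA
    D ↦ CA  (constrained at step 1)

A->DA, B->D, C->BA, D->CA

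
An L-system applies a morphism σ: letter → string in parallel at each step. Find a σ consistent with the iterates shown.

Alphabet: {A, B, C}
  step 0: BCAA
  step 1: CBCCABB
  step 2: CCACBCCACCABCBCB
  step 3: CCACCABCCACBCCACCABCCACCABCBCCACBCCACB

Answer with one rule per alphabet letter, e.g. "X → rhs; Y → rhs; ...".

  step 2 ⇒ step 3: CCACBCCACCABCBCB ⇒ CCA·CCA·B·CCA·CB·CCA·CCA·B·CCA·CCA·B·CB·CCA·CB·CCA·CB
    A ↦ B
    B ↦ CB
    C ↦ CCA

A->B, B->CB, C->CCA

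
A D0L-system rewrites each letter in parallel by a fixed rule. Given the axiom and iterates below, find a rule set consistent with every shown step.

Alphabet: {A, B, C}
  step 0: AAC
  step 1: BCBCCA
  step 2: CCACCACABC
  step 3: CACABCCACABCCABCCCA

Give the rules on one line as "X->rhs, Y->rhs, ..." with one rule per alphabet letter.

A->BC, B->C, C->CA

  step 2 ⇒ step 3: CCACCACABC ⇒ CA·CA·BC·CA·CA·BC·CA·BC·C·CA
    A ↦ BC
    B ↦ C
    C ↦ CA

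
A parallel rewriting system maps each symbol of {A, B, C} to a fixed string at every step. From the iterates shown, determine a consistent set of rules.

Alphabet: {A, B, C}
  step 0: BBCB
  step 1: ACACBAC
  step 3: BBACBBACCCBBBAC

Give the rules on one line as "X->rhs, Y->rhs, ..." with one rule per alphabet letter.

A->CC, B->AC, C->B

  step 0 ⇒ step 1: BBCB ⇒ AC·AC·B·AC
    B ↦ AC
    C ↦ B
    A ↦ CC  (constrained at step 1)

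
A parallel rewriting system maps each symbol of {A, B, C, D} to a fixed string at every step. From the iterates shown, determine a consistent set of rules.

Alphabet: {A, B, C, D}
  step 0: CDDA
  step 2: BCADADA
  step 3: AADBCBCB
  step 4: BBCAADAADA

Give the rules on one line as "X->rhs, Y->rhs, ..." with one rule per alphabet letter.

  step 3 ⇒ step 4: AADBCBCB ⇒ B·B·C·A·AD·A·AD·A
    A ↦ B
    B ↦ A
    C ↦ AD
    D ↦ C

A->B, B->A, C->AD, D->C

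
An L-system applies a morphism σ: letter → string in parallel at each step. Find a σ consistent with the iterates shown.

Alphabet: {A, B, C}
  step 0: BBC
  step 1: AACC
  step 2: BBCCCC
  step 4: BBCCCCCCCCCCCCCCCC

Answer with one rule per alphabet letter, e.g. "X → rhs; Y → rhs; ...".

A->B, B->A, C->CC

  step 1 ⇒ step 2: AACC ⇒ B·B·CC·CC
    A ↦ B
    C ↦ CC
  step 0 ⇒ step 1: BBC ⇒ A·A·CC
    B ↦ A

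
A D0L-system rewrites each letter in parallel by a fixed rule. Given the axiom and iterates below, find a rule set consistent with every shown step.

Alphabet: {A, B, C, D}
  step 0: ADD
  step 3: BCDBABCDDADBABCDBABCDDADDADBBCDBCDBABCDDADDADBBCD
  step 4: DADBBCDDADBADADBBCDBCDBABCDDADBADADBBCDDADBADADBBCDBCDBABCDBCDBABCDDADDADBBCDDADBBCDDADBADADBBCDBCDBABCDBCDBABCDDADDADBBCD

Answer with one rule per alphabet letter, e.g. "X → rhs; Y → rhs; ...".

A->BA, B->DAD, C->B, D->BCD

  step 3 ⇒ step 4: BCDBABCDDADBABCDBABCDDADDADBBCDBCDBABCDDADDADBBCD ⇒ DAD·B·BCD·DAD·BA·DAD·B·BCD·BCD·BA·BCD·DAD·BA·DAD·B·BCD·DAD·BA·DAD·B·BCD·BCD·BA·BCD·BCD·BA·BCD·DAD·DAD·B·BCD·DAD·B·BCD·DAD·BA·DAD·B·BCD·BCD·BA·BCD·BCD·BA·BCD·DAD·DAD·B·BCD
    A ↦ BA
    B ↦ DAD
    C ↦ B
    D ↦ BCD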